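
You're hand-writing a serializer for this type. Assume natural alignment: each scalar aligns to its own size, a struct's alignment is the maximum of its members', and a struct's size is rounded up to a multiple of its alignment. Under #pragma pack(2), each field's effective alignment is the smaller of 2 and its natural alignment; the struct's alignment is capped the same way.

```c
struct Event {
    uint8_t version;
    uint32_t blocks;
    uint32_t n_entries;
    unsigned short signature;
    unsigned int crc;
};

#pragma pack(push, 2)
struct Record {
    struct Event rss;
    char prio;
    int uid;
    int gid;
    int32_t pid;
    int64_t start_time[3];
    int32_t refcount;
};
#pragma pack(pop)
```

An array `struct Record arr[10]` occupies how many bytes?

Event: version at 0 (size 1, align 1) → ends 1; pad 3 to align 4 for blocks; blocks at 4 (size 4, align 4) → ends 8; n_entries at 8 (size 4, align 4) → ends 12; signature at 12 (size 2, align 2) → ends 14; pad 2 to align 4 for crc; crc at 16 (size 4, align 4) → ends 20; total 20 bytes, alignment 4
rss at 0 (size 20, align 2) → ends 20
prio at 20 (size 1, align 1) → ends 21
pad 1 to align 2 for uid
uid at 22 (size 4, align 2) → ends 26
gid at 26 (size 4, align 2) → ends 30
pid at 30 (size 4, align 2) → ends 34
start_time at 34 (size 24, align 2) → ends 58
refcount at 58 (size 4, align 2) → ends 62
total 62 bytes, alignment 2
array of 10: 10 × 62 = 620

620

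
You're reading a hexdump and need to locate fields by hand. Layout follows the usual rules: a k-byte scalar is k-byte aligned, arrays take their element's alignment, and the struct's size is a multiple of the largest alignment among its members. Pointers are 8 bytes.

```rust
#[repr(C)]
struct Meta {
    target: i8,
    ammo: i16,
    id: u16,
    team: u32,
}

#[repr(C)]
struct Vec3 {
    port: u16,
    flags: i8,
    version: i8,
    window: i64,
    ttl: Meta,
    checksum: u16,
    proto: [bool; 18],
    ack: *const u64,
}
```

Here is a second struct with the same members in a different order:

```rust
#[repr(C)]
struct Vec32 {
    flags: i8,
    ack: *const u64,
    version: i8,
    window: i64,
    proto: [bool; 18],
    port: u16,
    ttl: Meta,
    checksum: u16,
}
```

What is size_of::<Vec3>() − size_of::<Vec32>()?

-16

Meta: @0: target [1B, align 1] → 1; +1 pad (align 2); @2: ammo [2B, align 2] → 4; @4: id [2B, align 2] → 6; +2 pad (align 4); @8: team [4B, align 4] → 12; size 12, align 4
@0: port [2B, align 2] → 2
@2: flags [1B, align 1] → 3
@3: version [1B, align 1] → 4
+4 pad (align 8)
@8: window [8B, align 8] → 16
@16: ttl [12B, align 4] → 28
@28: checksum [2B, align 2] → 30
@30: proto [18B, align 1] → 48
@48: ack [8B, align 8] → 56
size 56, align 8
— Vec32 —
@0: flags [1B, align 1] → 1
+7 pad (align 8)
@8: ack [8B, align 8] → 16
@16: version [1B, align 1] → 17
+7 pad (align 8)
@24: window [8B, align 8] → 32
@32: proto [18B, align 1] → 50
@50: port [2B, align 2] → 52
@52: ttl [12B, align 4] → 64
@64: checksum [2B, align 2] → 66
+6 tail pad (align 8)
size 72, align 8
56 − 72 = -16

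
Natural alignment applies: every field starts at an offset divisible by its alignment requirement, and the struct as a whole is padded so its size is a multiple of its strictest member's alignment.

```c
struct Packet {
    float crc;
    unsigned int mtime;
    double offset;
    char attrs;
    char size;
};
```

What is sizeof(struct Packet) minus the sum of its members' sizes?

6

crc at 0 (size 4, align 4) → ends 4
mtime at 4 (size 4, align 4) → ends 8
offset at 8 (size 8, align 8) → ends 16
attrs at 16 (size 1, align 1) → ends 17
size at 17 (size 1, align 1) → ends 18
tail pad 6 to reach multiple of 8
total 24 bytes, alignment 8
data bytes 18, size 24 → padding 6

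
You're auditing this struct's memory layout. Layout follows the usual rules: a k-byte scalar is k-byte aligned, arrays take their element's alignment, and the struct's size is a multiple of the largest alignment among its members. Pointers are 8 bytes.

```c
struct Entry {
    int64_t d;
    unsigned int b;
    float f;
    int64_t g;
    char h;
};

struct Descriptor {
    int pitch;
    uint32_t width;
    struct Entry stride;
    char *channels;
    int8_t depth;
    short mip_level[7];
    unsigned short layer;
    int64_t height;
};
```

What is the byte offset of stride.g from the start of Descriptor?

Entry: d at 0 (size 8, align 8) → ends 8; b at 8 (size 4, align 4) → ends 12; f at 12 (size 4, align 4) → ends 16; g at 16 (size 8, align 8) → ends 24; h at 24 (size 1, align 1) → ends 25; tail pad 7 to reach multiple of 8; total 32 bytes, alignment 8
pitch at 0 (size 4, align 4) → ends 4
width at 4 (size 4, align 4) → ends 8
stride at 8 (size 32, align 8) → ends 40
within Entry: g at 16
8 + 16 = 24

24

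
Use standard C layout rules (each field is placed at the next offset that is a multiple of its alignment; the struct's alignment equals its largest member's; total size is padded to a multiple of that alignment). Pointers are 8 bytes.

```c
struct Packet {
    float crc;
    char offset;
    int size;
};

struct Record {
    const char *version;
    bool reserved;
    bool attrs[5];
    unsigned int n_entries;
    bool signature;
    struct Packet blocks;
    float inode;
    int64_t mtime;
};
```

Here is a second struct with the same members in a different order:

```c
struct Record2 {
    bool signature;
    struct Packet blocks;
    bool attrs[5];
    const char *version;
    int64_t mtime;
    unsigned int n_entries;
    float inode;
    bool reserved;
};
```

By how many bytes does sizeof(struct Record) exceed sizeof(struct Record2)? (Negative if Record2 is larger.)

-8

Packet: 0..4  crc  (4B, 4-aligned); 4..5  offset  (1B, 1-aligned); 5..8  -- padding (3B); 8..12  size  (4B, 4-aligned); sizeof = 12, alignof = 4
0..8  version  (8B, 8-aligned)
8..9  reserved  (1B, 1-aligned)
9..14  attrs  (5B, 1-aligned)
14..16  -- padding (2B)
16..20  n_entries  (4B, 4-aligned)
20..21  signature  (1B, 1-aligned)
21..24  -- padding (3B)
24..36  blocks  (12B, 4-aligned)
36..40  inode  (4B, 4-aligned)
40..48  mtime  (8B, 8-aligned)
sizeof = 48, alignof = 8
— Record2 —
0..1  signature  (1B, 1-aligned)
1..4  -- padding (3B)
4..16  blocks  (12B, 4-aligned)
16..21  attrs  (5B, 1-aligned)
21..24  -- padding (3B)
24..32  version  (8B, 8-aligned)
32..40  mtime  (8B, 8-aligned)
40..44  n_entries  (4B, 4-aligned)
44..48  inode  (4B, 4-aligned)
48..49  reserved  (1B, 1-aligned)
49..56  -- tail padding (7B)
sizeof = 56, alignof = 8
48 − 56 = -8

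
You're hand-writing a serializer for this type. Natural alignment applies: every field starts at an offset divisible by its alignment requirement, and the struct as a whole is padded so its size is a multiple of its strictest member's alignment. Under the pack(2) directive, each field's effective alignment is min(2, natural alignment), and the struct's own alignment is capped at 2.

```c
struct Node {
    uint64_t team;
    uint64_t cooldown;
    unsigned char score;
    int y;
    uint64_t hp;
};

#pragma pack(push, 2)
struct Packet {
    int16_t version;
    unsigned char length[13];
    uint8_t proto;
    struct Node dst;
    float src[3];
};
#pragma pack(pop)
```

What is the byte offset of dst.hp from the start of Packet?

40

Node: team at 0 (size 8, align 8) → ends 8; cooldown at 8 (size 8, align 8) → ends 16; score at 16 (size 1, align 1) → ends 17; pad 3 to align 4 for y; y at 20 (size 4, align 4) → ends 24; hp at 24 (size 8, align 8) → ends 32; total 32 bytes, alignment 8
version at 0 (size 2, align 2) → ends 2
length at 2 (size 13, align 1) → ends 15
proto at 15 (size 1, align 1) → ends 16
dst at 16 (size 32, align 2) → ends 48
within Node: hp at 24
16 + 24 = 40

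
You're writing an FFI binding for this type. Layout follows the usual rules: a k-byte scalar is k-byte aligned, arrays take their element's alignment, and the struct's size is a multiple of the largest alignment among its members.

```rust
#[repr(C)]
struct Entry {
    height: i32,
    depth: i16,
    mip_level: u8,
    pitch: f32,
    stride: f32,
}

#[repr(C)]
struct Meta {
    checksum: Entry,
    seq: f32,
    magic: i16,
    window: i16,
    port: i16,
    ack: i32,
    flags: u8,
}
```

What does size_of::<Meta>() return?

36 bytes

Entry: @0: height [4B, align 4] → 4; @4: depth [2B, align 2] → 6; @6: mip_level [1B, align 1] → 7; +1 pad (align 4); @8: pitch [4B, align 4] → 12; @12: stride [4B, align 4] → 16; size 16, align 4
@0: checksum [16B, align 4] → 16
@16: seq [4B, align 4] → 20
@20: magic [2B, align 2] → 22
@22: window [2B, align 2] → 24
@24: port [2B, align 2] → 26
+2 pad (align 4)
@28: ack [4B, align 4] → 32
@32: flags [1B, align 1] → 33
+3 tail pad (align 4)
size 36, align 4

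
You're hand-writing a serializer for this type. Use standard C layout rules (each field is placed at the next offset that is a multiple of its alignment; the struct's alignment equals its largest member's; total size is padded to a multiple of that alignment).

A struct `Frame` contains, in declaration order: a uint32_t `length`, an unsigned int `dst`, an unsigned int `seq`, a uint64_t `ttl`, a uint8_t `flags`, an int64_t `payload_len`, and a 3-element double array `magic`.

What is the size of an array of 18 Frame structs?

0..4  length  (4B, 4-aligned)
4..8  dst  (4B, 4-aligned)
8..12  seq  (4B, 4-aligned)
12..16  -- padding (4B)
16..24  ttl  (8B, 8-aligned)
24..25  flags  (1B, 1-aligned)
25..32  -- padding (7B)
32..40  payload_len  (8B, 8-aligned)
40..64  magic  (24B, 8-aligned)
sizeof = 64, alignof = 8
array of 18: 18 × 64 = 1152

1152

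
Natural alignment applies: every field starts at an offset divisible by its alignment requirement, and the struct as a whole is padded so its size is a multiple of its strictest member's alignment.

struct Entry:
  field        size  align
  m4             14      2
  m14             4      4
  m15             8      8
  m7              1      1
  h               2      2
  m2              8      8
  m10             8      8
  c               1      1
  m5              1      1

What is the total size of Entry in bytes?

0..14  m4  (14B, 2-aligned)
14..16  -- padding (2B)
16..20  m14  (4B, 4-aligned)
20..24  -- padding (4B)
24..32  m15  (8B, 8-aligned)
32..33  m7  (1B, 1-aligned)
33..34  -- padding (1B)
34..36  h  (2B, 2-aligned)
36..40  -- padding (4B)
40..48  m2  (8B, 8-aligned)
48..56  m10  (8B, 8-aligned)
56..57  c  (1B, 1-aligned)
57..58  m5  (1B, 1-aligned)
58..64  -- tail padding (6B)
sizeof = 64, alignof = 8

64 bytes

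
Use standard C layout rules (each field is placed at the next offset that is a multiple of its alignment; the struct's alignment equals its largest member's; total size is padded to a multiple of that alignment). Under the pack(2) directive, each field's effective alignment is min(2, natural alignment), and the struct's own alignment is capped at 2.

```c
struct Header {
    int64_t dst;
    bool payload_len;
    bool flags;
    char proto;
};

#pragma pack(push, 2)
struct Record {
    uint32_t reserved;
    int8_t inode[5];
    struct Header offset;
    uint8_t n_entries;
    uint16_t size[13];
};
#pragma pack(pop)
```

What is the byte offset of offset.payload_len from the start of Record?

18

Header: 0..8  dst  (8B, 8-aligned); 8..9  payload_len  (1B, 1-aligned); 9..10  flags  (1B, 1-aligned); 10..11  proto  (1B, 1-aligned); 11..16  -- tail padding (5B); sizeof = 16, alignof = 8
0..4  reserved  (4B, 2-aligned)
4..9  inode  (5B, 1-aligned)
9..10  -- padding (1B)
10..26  offset  (16B, 2-aligned)
within Header: payload_len at 8
10 + 8 = 18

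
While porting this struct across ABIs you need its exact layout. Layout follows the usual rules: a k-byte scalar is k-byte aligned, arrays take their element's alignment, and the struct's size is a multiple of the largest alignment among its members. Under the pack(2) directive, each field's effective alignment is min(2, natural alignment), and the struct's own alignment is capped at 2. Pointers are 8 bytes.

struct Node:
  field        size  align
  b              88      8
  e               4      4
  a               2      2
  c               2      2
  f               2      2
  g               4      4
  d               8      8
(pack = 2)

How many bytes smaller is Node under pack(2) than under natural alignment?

natural layout:
  0..88  b  (88B, 8-aligned)
  88..92  e  (4B, 4-aligned)
  92..94  a  (2B, 2-aligned)
  94..96  c  (2B, 2-aligned)
  96..98  f  (2B, 2-aligned)
  98..100  -- padding (2B)
  100..104  g  (4B, 4-aligned)
  104..112  d  (8B, 8-aligned)
  sizeof = 112, alignof = 8
packed(2) layout:
  0..88  b  (88B, 2-aligned)
  88..92  e  (4B, 2-aligned)
  92..94  a  (2B, 2-aligned)
  94..96  c  (2B, 2-aligned)
  96..98  f  (2B, 2-aligned)
  98..102  g  (4B, 2-aligned)
  102..110  d  (8B, 2-aligned)
  sizeof = 110, alignof = 2
112 − 110 = 2

2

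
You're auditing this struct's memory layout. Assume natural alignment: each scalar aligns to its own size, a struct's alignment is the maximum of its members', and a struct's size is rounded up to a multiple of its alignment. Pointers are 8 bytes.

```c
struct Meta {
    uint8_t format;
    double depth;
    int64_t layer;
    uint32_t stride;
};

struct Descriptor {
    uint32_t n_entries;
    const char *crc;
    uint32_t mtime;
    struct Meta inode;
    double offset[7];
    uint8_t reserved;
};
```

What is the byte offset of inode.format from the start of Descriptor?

24

Meta: format at 0 (size 1, align 1) → ends 1; pad 7 to align 8 for depth; depth at 8 (size 8, align 8) → ends 16; layer at 16 (size 8, align 8) → ends 24; stride at 24 (size 4, align 4) → ends 28; tail pad 4 to reach multiple of 8; total 32 bytes, alignment 8
n_entries at 0 (size 4, align 4) → ends 4
pad 4 to align 8 for crc
crc at 8 (size 8, align 8) → ends 16
mtime at 16 (size 4, align 4) → ends 20
pad 4 to align 8 for inode
inode at 24 (size 32, align 8) → ends 56
within Meta: format at 0
24 + 0 = 24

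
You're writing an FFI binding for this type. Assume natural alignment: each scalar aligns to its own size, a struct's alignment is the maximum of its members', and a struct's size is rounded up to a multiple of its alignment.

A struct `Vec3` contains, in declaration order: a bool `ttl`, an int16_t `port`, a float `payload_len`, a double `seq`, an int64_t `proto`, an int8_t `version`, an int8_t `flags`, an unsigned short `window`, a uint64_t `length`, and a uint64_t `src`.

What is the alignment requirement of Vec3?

member alignments: ttl=1, port=2, payload_len=4, seq=8, proto=8, version=1, flags=1, window=2, length=8, src=8
max = 8

8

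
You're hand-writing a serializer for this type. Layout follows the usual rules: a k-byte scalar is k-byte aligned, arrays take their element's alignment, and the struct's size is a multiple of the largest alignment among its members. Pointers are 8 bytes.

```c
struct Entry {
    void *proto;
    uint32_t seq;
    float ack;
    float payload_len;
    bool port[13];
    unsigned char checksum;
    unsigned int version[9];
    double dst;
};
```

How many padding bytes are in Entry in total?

@0: proto [8B, align 8] → 8
@8: seq [4B, align 4] → 12
@12: ack [4B, align 4] → 16
@16: payload_len [4B, align 4] → 20
@20: port [13B, align 1] → 33
@33: checksum [1B, align 1] → 34
+2 pad (align 4)
@36: version [36B, align 4] → 72
@72: dst [8B, align 8] → 80
size 80, align 8
data bytes 78, size 80 → padding 2

2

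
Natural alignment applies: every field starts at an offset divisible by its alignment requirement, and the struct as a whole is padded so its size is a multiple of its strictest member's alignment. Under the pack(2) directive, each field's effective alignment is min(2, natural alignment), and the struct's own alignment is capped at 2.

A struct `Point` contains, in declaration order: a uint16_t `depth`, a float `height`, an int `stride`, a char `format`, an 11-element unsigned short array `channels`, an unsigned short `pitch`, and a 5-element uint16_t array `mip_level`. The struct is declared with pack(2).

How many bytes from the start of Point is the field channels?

12

depth at 0 (size 2, align 2) → ends 2
height at 2 (size 4, align 2) → ends 6
stride at 6 (size 4, align 2) → ends 10
format at 10 (size 1, align 1) → ends 11
pad 1 to align 2 for channels
channels at 12 (size 22, align 2) → ends 34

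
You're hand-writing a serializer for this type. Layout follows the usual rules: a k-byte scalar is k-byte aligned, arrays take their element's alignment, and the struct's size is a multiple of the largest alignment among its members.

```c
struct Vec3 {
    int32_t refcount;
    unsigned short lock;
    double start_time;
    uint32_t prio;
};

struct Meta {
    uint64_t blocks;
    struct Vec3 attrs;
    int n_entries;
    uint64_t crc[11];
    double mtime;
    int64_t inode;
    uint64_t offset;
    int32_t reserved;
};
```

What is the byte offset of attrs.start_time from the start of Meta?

16

Vec3: 0..4  refcount  (4B, 4-aligned); 4..6  lock  (2B, 2-aligned); 6..8  -- padding (2B); 8..16  start_time  (8B, 8-aligned); 16..20  prio  (4B, 4-aligned); 20..24  -- tail padding (4B); sizeof = 24, alignof = 8
0..8  blocks  (8B, 8-aligned)
8..32  attrs  (24B, 8-aligned)
within Vec3: start_time at 8
8 + 8 = 16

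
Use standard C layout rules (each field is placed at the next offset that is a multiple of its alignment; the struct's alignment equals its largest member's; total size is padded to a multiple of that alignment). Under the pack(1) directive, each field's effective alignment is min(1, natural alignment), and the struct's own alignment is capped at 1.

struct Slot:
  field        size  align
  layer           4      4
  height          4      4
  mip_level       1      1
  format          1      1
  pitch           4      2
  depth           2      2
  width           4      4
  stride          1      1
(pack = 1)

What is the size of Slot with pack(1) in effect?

21

0..4  layer  (4B, 1-aligned)
4..8  height  (4B, 1-aligned)
8..9  mip_level  (1B, 1-aligned)
9..10  format  (1B, 1-aligned)
10..14  pitch  (4B, 1-aligned)
14..16  depth  (2B, 1-aligned)
16..20  width  (4B, 1-aligned)
20..21  stride  (1B, 1-aligned)
sizeof = 21, alignof = 1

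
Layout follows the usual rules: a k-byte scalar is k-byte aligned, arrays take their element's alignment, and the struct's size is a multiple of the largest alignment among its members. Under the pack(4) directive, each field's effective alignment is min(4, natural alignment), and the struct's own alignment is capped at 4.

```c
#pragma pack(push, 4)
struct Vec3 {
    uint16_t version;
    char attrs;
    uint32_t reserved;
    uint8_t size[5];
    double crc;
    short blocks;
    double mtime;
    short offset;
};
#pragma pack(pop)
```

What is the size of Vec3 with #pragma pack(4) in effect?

40

version at 0 (size 2, align 2) → ends 2
attrs at 2 (size 1, align 1) → ends 3
pad 1 to align 4 for reserved
reserved at 4 (size 4, align 4) → ends 8
size at 8 (size 5, align 1) → ends 13
pad 3 to align 4 for crc
crc at 16 (size 8, align 4) → ends 24
blocks at 24 (size 2, align 2) → ends 26
pad 2 to align 4 for mtime
mtime at 28 (size 8, align 4) → ends 36
offset at 36 (size 2, align 2) → ends 38
tail pad 2 to reach multiple of 4
total 40 bytes, alignment 4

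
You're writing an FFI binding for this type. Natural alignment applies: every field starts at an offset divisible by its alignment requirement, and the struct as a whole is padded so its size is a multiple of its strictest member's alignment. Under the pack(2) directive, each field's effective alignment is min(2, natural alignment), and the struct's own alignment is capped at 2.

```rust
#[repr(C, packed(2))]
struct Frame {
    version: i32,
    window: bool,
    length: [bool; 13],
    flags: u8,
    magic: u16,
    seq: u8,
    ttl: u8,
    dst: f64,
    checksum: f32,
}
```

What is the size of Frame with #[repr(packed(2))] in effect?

36

0..4  version  (4B, 2-aligned)
4..5  window  (1B, 1-aligned)
5..18  length  (13B, 1-aligned)
18..19  flags  (1B, 1-aligned)
19..20  -- padding (1B)
20..22  magic  (2B, 2-aligned)
22..23  seq  (1B, 1-aligned)
23..24  ttl  (1B, 1-aligned)
24..32  dst  (8B, 2-aligned)
32..36  checksum  (4B, 2-aligned)
sizeof = 36, alignof = 2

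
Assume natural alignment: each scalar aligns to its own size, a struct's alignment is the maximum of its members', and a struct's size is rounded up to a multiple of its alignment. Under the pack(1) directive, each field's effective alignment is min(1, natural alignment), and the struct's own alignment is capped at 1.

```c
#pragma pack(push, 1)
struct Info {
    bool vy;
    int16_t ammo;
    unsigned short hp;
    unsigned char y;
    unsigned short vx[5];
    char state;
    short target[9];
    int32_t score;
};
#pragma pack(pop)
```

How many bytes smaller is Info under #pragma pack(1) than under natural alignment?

natural layout:
  vy at 0 (size 1, align 1) → ends 1
  pad 1 to align 2 for ammo
  ammo at 2 (size 2, align 2) → ends 4
  hp at 4 (size 2, align 2) → ends 6
  y at 6 (size 1, align 1) → ends 7
  pad 1 to align 2 for vx
  vx at 8 (size 10, align 2) → ends 18
  state at 18 (size 1, align 1) → ends 19
  pad 1 to align 2 for target
  target at 20 (size 18, align 2) → ends 38
  pad 2 to align 4 for score
  score at 40 (size 4, align 4) → ends 44
  total 44 bytes, alignment 4
packed(1) layout:
  vy at 0 (size 1, align 1) → ends 1
  ammo at 1 (size 2, align 1) → ends 3
  hp at 3 (size 2, align 1) → ends 5
  y at 5 (size 1, align 1) → ends 6
  vx at 6 (size 10, align 1) → ends 16
  state at 16 (size 1, align 1) → ends 17
  target at 17 (size 18, align 1) → ends 35
  score at 35 (size 4, align 1) → ends 39
  total 39 bytes, alignment 1
44 − 39 = 5

5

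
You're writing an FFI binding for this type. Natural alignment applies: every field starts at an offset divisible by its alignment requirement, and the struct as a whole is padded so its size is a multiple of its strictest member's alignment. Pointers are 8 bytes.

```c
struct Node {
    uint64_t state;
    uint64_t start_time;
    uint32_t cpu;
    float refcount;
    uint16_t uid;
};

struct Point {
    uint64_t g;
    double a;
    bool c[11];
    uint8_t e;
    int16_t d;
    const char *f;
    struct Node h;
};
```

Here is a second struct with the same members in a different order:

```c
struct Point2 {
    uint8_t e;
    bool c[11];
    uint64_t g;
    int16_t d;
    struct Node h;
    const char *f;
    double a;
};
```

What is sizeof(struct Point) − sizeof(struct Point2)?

Node: 0..8  state  (8B, 8-aligned); 8..16  start_time  (8B, 8-aligned); 16..20  cpu  (4B, 4-aligned); 20..24  refcount  (4B, 4-aligned); 24..26  uid  (2B, 2-aligned); 26..32  -- tail padding (6B); sizeof = 32, alignof = 8
0..8  g  (8B, 8-aligned)
8..16  a  (8B, 8-aligned)
16..27  c  (11B, 1-aligned)
27..28  e  (1B, 1-aligned)
28..30  d  (2B, 2-aligned)
30..32  -- padding (2B)
32..40  f  (8B, 8-aligned)
40..72  h  (32B, 8-aligned)
sizeof = 72, alignof = 8
— Point2 —
0..1  e  (1B, 1-aligned)
1..12  c  (11B, 1-aligned)
12..16  -- padding (4B)
16..24  g  (8B, 8-aligned)
24..26  d  (2B, 2-aligned)
26..32  -- padding (6B)
32..64  h  (32B, 8-aligned)
64..72  f  (8B, 8-aligned)
72..80  a  (8B, 8-aligned)
sizeof = 80, alignof = 8
72 − 80 = -8

-8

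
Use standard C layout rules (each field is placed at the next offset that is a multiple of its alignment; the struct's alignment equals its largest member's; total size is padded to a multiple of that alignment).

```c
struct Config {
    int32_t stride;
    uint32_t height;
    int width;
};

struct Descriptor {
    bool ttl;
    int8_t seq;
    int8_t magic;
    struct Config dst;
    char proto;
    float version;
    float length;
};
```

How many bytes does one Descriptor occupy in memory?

Config: 0..4  stride  (4B, 4-aligned); 4..8  height  (4B, 4-aligned); 8..12  width  (4B, 4-aligned); sizeof = 12, alignof = 4
0..1  ttl  (1B, 1-aligned)
1..2  seq  (1B, 1-aligned)
2..3  magic  (1B, 1-aligned)
3..4  -- padding (1B)
4..16  dst  (12B, 4-aligned)
16..17  proto  (1B, 1-aligned)
17..20  -- padding (3B)
20..24  version  (4B, 4-aligned)
24..28  length  (4B, 4-aligned)
sizeof = 28, alignof = 4

28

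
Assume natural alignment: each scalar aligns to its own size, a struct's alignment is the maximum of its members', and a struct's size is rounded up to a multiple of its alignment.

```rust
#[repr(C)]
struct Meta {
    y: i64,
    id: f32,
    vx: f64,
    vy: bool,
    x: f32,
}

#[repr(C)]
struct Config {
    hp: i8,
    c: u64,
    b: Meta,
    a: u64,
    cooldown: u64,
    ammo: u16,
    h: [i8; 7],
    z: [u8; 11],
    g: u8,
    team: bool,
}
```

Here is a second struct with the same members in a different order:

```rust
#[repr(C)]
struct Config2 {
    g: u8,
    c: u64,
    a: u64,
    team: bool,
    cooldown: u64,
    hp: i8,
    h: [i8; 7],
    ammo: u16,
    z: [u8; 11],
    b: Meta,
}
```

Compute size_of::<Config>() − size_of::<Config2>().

Meta: @0: y [8B, align 8] → 8; @8: id [4B, align 4] → 12; +4 pad (align 8); @16: vx [8B, align 8] → 24; @24: vy [1B, align 1] → 25; +3 pad (align 4); @28: x [4B, align 4] → 32; size 32, align 8
@0: hp [1B, align 1] → 1
+7 pad (align 8)
@8: c [8B, align 8] → 16
@16: b [32B, align 8] → 48
@48: a [8B, align 8] → 56
@56: cooldown [8B, align 8] → 64
@64: ammo [2B, align 2] → 66
@66: h [7B, align 1] → 73
@73: z [11B, align 1] → 84
@84: g [1B, align 1] → 85
@85: team [1B, align 1] → 86
+2 tail pad (align 8)
size 88, align 8
— Config2 —
@0: g [1B, align 1] → 1
+7 pad (align 8)
@8: c [8B, align 8] → 16
@16: a [8B, align 8] → 24
@24: team [1B, align 1] → 25
+7 pad (align 8)
@32: cooldown [8B, align 8] → 40
@40: hp [1B, align 1] → 41
@41: h [7B, align 1] → 48
@48: ammo [2B, align 2] → 50
@50: z [11B, align 1] → 61
+3 pad (align 8)
@64: b [32B, align 8] → 96
size 96, align 8
88 − 96 = -8

-8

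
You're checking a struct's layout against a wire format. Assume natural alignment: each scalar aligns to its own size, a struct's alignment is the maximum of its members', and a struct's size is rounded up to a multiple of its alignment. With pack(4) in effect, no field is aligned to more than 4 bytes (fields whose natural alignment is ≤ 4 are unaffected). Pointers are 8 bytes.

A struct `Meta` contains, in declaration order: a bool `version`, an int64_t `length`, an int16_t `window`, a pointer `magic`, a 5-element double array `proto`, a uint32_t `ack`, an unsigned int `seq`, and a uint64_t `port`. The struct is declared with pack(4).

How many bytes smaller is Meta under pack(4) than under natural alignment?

natural layout:
  0..1  version  (1B, 1-aligned)
  1..8  -- padding (7B)
  8..16  length  (8B, 8-aligned)
  16..18  window  (2B, 2-aligned)
  18..24  -- padding (6B)
  24..32  magic  (8B, 8-aligned)
  32..72  proto  (40B, 8-aligned)
  72..76  ack  (4B, 4-aligned)
  76..80  seq  (4B, 4-aligned)
  80..88  port  (8B, 8-aligned)
  sizeof = 88, alignof = 8
packed(4) layout:
  0..1  version  (1B, 1-aligned)
  1..4  -- padding (3B)
  4..12  length  (8B, 4-aligned)
  12..14  window  (2B, 2-aligned)
  14..16  -- padding (2B)
  16..24  magic  (8B, 4-aligned)
  24..64  proto  (40B, 4-aligned)
  64..68  ack  (4B, 4-aligned)
  68..72  seq  (4B, 4-aligned)
  72..80  port  (8B, 4-aligned)
  sizeof = 80, alignof = 4
88 − 80 = 8

8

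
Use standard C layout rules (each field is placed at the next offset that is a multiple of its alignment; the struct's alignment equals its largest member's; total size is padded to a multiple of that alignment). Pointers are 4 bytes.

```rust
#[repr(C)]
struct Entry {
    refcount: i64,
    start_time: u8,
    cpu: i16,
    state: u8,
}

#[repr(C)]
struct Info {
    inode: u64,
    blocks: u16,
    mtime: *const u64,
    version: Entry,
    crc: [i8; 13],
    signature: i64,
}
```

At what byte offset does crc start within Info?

32

Entry: refcount at 0 (size 8, align 8) → ends 8; start_time at 8 (size 1, align 1) → ends 9; pad 1 to align 2 for cpu; cpu at 10 (size 2, align 2) → ends 12; state at 12 (size 1, align 1) → ends 13; tail pad 3 to reach multiple of 8; total 16 bytes, alignment 8
inode at 0 (size 8, align 8) → ends 8
blocks at 8 (size 2, align 2) → ends 10
pad 2 to align 4 for mtime
mtime at 12 (size 4, align 4) → ends 16
version at 16 (size 16, align 8) → ends 32
crc at 32 (size 13, align 1) → ends 45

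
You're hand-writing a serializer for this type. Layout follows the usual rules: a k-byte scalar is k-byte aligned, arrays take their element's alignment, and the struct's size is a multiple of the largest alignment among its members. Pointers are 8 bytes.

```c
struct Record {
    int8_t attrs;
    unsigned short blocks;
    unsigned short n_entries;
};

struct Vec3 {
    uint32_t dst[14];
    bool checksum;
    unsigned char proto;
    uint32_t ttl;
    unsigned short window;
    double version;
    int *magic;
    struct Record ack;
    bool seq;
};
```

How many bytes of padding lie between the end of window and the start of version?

6

Record: @0: attrs [1B, align 1] → 1; +1 pad (align 2); @2: blocks [2B, align 2] → 4; @4: n_entries [2B, align 2] → 6; size 6, align 2
@0: dst [56B, align 4] → 56
@56: checksum [1B, align 1] → 57
@57: proto [1B, align 1] → 58
+2 pad (align 4)
@60: ttl [4B, align 4] → 64
@64: window [2B, align 2] → 66
+6 pad (align 8)
@72: version [8B, align 8] → 80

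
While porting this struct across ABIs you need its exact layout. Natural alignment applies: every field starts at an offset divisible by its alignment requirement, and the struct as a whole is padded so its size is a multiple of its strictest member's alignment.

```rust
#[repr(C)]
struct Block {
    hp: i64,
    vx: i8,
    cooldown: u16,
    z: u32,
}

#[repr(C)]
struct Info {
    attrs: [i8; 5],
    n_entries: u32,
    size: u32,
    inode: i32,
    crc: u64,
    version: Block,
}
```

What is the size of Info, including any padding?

Block: 0..8  hp  (8B, 8-aligned); 8..9  vx  (1B, 1-aligned); 9..10  -- padding (1B); 10..12  cooldown  (2B, 2-aligned); 12..16  z  (4B, 4-aligned); sizeof = 16, alignof = 8
0..5  attrs  (5B, 1-aligned)
5..8  -- padding (3B)
8..12  n_entries  (4B, 4-aligned)
12..16  size  (4B, 4-aligned)
16..20  inode  (4B, 4-aligned)
20..24  -- padding (4B)
24..32  crc  (8B, 8-aligned)
32..48  version  (16B, 8-aligned)
sizeof = 48, alignof = 8

48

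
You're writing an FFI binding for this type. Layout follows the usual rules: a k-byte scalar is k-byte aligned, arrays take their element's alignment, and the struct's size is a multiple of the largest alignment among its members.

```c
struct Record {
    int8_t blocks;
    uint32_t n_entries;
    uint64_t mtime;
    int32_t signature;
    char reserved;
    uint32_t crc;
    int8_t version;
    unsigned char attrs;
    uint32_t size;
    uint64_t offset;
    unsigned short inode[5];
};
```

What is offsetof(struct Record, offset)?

@0: blocks [1B, align 1] → 1
+3 pad (align 4)
@4: n_entries [4B, align 4] → 8
@8: mtime [8B, align 8] → 16
@16: signature [4B, align 4] → 20
@20: reserved [1B, align 1] → 21
+3 pad (align 4)
@24: crc [4B, align 4] → 28
@28: version [1B, align 1] → 29
@29: attrs [1B, align 1] → 30
+2 pad (align 4)
@32: size [4B, align 4] → 36
+4 pad (align 8)
@40: offset [8B, align 8] → 48

40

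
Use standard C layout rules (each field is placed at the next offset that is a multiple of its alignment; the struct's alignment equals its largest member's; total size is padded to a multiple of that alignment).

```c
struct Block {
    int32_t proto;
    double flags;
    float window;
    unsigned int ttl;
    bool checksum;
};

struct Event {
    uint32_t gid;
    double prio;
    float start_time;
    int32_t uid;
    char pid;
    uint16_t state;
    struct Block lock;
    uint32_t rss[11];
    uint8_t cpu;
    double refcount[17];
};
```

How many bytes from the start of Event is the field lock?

32

Block: proto at 0 (size 4, align 4) → ends 4; pad 4 to align 8 for flags; flags at 8 (size 8, align 8) → ends 16; window at 16 (size 4, align 4) → ends 20; ttl at 20 (size 4, align 4) → ends 24; checksum at 24 (size 1, align 1) → ends 25; tail pad 7 to reach multiple of 8; total 32 bytes, alignment 8
gid at 0 (size 4, align 4) → ends 4
pad 4 to align 8 for prio
prio at 8 (size 8, align 8) → ends 16
start_time at 16 (size 4, align 4) → ends 20
uid at 20 (size 4, align 4) → ends 24
pid at 24 (size 1, align 1) → ends 25
pad 1 to align 2 for state
state at 26 (size 2, align 2) → ends 28
pad 4 to align 8 for lock
lock at 32 (size 32, align 8) → ends 64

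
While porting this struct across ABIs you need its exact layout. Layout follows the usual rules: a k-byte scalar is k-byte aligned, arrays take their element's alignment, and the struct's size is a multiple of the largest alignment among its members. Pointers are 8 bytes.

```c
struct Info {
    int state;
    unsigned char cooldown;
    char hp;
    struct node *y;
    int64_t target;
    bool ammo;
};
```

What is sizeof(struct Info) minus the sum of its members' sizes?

9

0..4  state  (4B, 4-aligned)
4..5  cooldown  (1B, 1-aligned)
5..6  hp  (1B, 1-aligned)
6..8  -- padding (2B)
8..16  y  (8B, 8-aligned)
16..24  target  (8B, 8-aligned)
24..25  ammo  (1B, 1-aligned)
25..32  -- tail padding (7B)
sizeof = 32, alignof = 8
data bytes 23, size 32 → padding 9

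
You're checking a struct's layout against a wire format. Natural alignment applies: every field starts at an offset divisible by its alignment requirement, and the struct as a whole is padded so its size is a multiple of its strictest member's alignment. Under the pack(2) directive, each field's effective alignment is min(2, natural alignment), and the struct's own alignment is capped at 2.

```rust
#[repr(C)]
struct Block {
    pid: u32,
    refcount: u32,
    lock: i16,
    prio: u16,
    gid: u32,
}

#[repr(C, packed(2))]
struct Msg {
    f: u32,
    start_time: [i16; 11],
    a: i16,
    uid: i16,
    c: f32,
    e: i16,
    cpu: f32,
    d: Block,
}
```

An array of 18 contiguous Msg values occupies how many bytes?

1008

Block: @0: pid [4B, align 4] → 4; @4: refcount [4B, align 4] → 8; @8: lock [2B, align 2] → 10; @10: prio [2B, align 2] → 12; @12: gid [4B, align 4] → 16; size 16, align 4
@0: f [4B, align 2] → 4
@4: start_time [22B, align 2] → 26
@26: a [2B, align 2] → 28
@28: uid [2B, align 2] → 30
@30: c [4B, align 2] → 34
@34: e [2B, align 2] → 36
@36: cpu [4B, align 2] → 40
@40: d [16B, align 2] → 56
size 56, align 2
array of 18: 18 × 56 = 1008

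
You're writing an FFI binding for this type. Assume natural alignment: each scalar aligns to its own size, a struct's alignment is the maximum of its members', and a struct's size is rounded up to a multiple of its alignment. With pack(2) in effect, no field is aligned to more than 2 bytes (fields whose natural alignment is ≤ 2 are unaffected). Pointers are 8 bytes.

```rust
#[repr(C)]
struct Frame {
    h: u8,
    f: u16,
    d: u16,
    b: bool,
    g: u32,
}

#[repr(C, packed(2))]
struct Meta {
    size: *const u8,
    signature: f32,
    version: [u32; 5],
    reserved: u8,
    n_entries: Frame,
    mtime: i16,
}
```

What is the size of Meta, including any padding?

48 bytes

Frame: 0..1  h  (1B, 1-aligned); 1..2  -- padding (1B); 2..4  f  (2B, 2-aligned); 4..6  d  (2B, 2-aligned); 6..7  b  (1B, 1-aligned); 7..8  -- padding (1B); 8..12  g  (4B, 4-aligned); sizeof = 12, alignof = 4
0..8  size  (8B, 2-aligned)
8..12  signature  (4B, 2-aligned)
12..32  version  (20B, 2-aligned)
32..33  reserved  (1B, 1-aligned)
33..34  -- padding (1B)
34..46  n_entries  (12B, 2-aligned)
46..48  mtime  (2B, 2-aligned)
sizeof = 48, alignof = 2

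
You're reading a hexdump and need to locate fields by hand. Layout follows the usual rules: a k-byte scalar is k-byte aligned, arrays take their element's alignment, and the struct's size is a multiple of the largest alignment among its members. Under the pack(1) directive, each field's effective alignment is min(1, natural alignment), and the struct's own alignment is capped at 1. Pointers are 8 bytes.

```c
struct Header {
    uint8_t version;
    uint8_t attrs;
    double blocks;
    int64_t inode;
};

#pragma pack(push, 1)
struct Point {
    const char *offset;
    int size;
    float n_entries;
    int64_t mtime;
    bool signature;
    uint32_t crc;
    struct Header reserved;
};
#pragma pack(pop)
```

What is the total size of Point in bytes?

53 bytes

Header: version at 0 (size 1, align 1) → ends 1; attrs at 1 (size 1, align 1) → ends 2; pad 6 to align 8 for blocks; blocks at 8 (size 8, align 8) → ends 16; inode at 16 (size 8, align 8) → ends 24; total 24 bytes, alignment 8
offset at 0 (size 8, align 1) → ends 8
size at 8 (size 4, align 1) → ends 12
n_entries at 12 (size 4, align 1) → ends 16
mtime at 16 (size 8, align 1) → ends 24
signature at 24 (size 1, align 1) → ends 25
crc at 25 (size 4, align 1) → ends 29
reserved at 29 (size 24, align 1) → ends 53
total 53 bytes, alignment 1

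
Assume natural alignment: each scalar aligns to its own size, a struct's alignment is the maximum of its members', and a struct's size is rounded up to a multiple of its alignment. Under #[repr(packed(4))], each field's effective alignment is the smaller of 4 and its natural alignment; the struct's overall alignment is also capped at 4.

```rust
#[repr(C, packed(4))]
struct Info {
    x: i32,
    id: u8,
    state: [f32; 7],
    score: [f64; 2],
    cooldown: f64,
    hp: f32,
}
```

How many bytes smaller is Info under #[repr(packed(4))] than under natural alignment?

natural layout:
  0..4  x  (4B, 4-aligned)
  4..5  id  (1B, 1-aligned)
  5..8  -- padding (3B)
  8..36  state  (28B, 4-aligned)
  36..40  -- padding (4B)
  40..56  score  (16B, 8-aligned)
  56..64  cooldown  (8B, 8-aligned)
  64..68  hp  (4B, 4-aligned)
  68..72  -- tail padding (4B)
  sizeof = 72, alignof = 8
packed(4) layout:
  0..4  x  (4B, 4-aligned)
  4..5  id  (1B, 1-aligned)
  5..8  -- padding (3B)
  8..36  state  (28B, 4-aligned)
  36..52  score  (16B, 4-aligned)
  52..60  cooldown  (8B, 4-aligned)
  60..64  hp  (4B, 4-aligned)
  sizeof = 64, alignof = 4
72 − 64 = 8

8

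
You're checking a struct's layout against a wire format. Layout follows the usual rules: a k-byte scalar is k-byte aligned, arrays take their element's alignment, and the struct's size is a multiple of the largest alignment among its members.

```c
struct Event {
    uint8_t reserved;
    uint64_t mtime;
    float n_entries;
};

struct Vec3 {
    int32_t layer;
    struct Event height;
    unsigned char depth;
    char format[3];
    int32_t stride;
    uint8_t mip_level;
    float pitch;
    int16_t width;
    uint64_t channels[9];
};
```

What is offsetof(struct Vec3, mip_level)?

40

Event: @0: reserved [1B, align 1] → 1; +7 pad (align 8); @8: mtime [8B, align 8] → 16; @16: n_entries [4B, align 4] → 20; +4 tail pad (align 8); size 24, align 8
@0: layer [4B, align 4] → 4
+4 pad (align 8)
@8: height [24B, align 8] → 32
@32: depth [1B, align 1] → 33
@33: format [3B, align 1] → 36
@36: stride [4B, align 4] → 40
@40: mip_level [1B, align 1] → 41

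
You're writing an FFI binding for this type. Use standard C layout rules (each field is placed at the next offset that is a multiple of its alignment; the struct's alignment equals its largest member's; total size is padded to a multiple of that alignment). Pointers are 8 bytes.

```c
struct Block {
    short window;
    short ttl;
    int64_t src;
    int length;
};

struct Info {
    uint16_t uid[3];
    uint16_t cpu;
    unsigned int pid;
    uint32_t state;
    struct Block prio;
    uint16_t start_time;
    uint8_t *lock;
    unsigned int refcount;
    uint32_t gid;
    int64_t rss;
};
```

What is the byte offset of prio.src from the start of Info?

Block: 0..2  window  (2B, 2-aligned); 2..4  ttl  (2B, 2-aligned); 4..8  -- padding (4B); 8..16  src  (8B, 8-aligned); 16..20  length  (4B, 4-aligned); 20..24  -- tail padding (4B); sizeof = 24, alignof = 8
0..6  uid  (6B, 2-aligned)
6..8  cpu  (2B, 2-aligned)
8..12  pid  (4B, 4-aligned)
12..16  state  (4B, 4-aligned)
16..40  prio  (24B, 8-aligned)
within Block: src at 8
16 + 8 = 24

24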